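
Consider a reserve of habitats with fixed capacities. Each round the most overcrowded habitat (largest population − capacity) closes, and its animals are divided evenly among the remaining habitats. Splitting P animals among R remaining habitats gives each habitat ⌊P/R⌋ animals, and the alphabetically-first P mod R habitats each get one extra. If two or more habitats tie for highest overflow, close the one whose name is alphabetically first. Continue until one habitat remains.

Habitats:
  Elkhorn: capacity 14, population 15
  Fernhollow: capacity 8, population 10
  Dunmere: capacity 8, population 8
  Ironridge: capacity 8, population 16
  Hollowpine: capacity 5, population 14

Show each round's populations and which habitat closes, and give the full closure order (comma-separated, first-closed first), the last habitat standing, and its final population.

Round 1: Dunmere=8 Elkhorn=15 Fernhollow=10 Hollowpine=14 Ironridge=16 → close Hollowpine (overflow 9)
  14÷4 = 3 each, +1 to first 2
Round 2: Dunmere=12 Elkhorn=19 Fernhollow=13 Ironridge=19 → close Ironridge (overflow 11)
  19÷3 = 6 each, +1 to first 1
Round 3: Dunmere=19 Elkhorn=25 Fernhollow=19 → close Dunmere (overflow 11)
  19÷2 = 9 each, +1 to first 1
Round 4: Elkhorn=35 Fernhollow=28 → close Elkhorn (overflow 21)
  35÷1 = 35 each, +1 to first 0

Closure order: Hollowpine, Ironridge, Dunmere, Elkhorn
Last habitat: Fernhollow with 63 animals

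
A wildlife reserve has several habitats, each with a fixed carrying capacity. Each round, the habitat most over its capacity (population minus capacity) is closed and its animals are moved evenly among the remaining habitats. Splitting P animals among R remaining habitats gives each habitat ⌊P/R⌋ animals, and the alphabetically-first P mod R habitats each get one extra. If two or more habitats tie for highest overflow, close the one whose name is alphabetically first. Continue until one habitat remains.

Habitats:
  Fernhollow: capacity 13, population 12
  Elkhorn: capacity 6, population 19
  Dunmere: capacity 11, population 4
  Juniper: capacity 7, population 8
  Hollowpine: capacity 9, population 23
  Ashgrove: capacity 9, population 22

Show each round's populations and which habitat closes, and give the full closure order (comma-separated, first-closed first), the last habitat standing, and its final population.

Closure order: Hollowpine, Ashgrove, Elkhorn, Juniper, Fernhollow
Last habitat: Dunmere with 88 animals

Round 1: Ashgrove=22 Dunmere=4 Elkhorn=19 Fernhollow=12 Hollowpine=23 Juniper=8 → close Hollowpine (overflow 14)
  23÷5 = 4 each, +1 to first 3
Round 2: Ashgrove=27 Dunmere=9 Elkhorn=24 Fernhollow=16 Juniper=12 → close Ashgrove (overflow 18)
  27÷4 = 6 each, +1 to first 3
Round 3: Dunmere=16 Elkhorn=31 Fernhollow=23 Juniper=18 → close Elkhorn (overflow 25)
  31÷3 = 10 each, +1 to first 1
Round 4: Dunmere=27 Fernhollow=33 Juniper=28 → close Juniper (overflow 21)
  28÷2 = 14 each, +1 to first 0
Round 5: Dunmere=41 Fernhollow=47 → close Fernhollow (overflow 34)
  47÷1 = 47 each, +1 to first 0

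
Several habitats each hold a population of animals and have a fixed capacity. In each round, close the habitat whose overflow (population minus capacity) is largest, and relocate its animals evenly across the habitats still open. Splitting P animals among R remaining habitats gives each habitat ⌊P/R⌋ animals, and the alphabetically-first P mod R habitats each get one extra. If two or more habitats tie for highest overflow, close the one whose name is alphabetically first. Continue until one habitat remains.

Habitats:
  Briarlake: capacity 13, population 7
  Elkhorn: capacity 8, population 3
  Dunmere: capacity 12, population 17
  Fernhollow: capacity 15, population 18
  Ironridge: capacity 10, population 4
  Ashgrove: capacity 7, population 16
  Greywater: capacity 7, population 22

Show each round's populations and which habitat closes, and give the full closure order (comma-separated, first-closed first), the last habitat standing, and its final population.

Round 1: Ashgrove=16 Briarlake=7 Dunmere=17 Elkhorn=3 Fernhollow=18 Greywater=22 Ironridge=4 → close Greywater (overflow 15)
  22÷6 = 3 each, +1 to first 4
Round 2: Ashgrove=20 Briarlake=11 Dunmere=21 Elkhorn=7 Fernhollow=21 Ironridge=7 → close Ashgrove (overflow 13)
  20÷5 = 4 each, +1 to first 0
Round 3: Briarlake=15 Dunmere=25 Elkhorn=11 Fernhollow=25 Ironridge=11 → close Dunmere (overflow 13)
  25÷4 = 6 each, +1 to first 1
Round 4: Briarlake=22 Elkhorn=17 Fernhollow=31 Ironridge=17 → close Fernhollow (overflow 16)
  31÷3 = 10 each, +1 to first 1
Round 5: Briarlake=33 Elkhorn=27 Ironridge=27 → close Briarlake (overflow 20)
  33÷2 = 16 each, +1 to first 1
Round 6: Elkhorn=44 Ironridge=43 → close Elkhorn (overflow 36)
  44÷1 = 44 each, +1 to first 0

Closure order: Greywater, Ashgrove, Dunmere, Fernhollow, Briarlake, Elkhorn
Last habitat: Ironridge with 87 animals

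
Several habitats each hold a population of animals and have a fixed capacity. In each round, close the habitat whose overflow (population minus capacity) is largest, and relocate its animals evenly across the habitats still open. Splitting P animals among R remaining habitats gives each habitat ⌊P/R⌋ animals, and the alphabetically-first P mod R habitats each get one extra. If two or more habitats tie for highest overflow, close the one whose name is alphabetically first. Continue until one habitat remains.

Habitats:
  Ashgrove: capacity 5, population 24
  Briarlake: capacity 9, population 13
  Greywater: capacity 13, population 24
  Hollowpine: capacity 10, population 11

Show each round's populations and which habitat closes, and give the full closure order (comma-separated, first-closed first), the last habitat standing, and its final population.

Round 1: Ashgrove=24 Briarlake=13 Greywater=24 Hollowpine=11 → close Ashgrove (overflow 19)
  24÷3 = 8 each, +1 to first 0
Round 2: Briarlake=21 Greywater=32 Hollowpine=19 → close Greywater (overflow 19)
  32÷2 = 16 each, +1 to first 0
Round 3: Briarlake=37 Hollowpine=35 → close Briarlake (overflow 28)
  37÷1 = 37 each, +1 to first 0

Closure order: Ashgrove, Greywater, Briarlake
Last habitat: Hollowpine with 72 animals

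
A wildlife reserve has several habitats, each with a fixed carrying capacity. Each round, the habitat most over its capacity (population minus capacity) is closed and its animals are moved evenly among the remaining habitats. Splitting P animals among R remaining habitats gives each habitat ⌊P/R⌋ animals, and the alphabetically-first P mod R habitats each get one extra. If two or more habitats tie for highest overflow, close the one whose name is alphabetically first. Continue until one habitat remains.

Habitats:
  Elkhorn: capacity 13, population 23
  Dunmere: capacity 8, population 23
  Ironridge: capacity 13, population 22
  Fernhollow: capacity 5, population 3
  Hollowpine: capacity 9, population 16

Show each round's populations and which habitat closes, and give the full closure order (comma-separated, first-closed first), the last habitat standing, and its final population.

Closure order: Dunmere, Elkhorn, Hollowpine, Ironridge
Last habitat: Fernhollow with 87 animals

Round 1: Dunmere=23 Elkhorn=23 Fernhollow=3 Hollowpine=16 Ironridge=22 → close Dunmere (overflow 15)
  23÷4 = 5 each, +1 to first 3
Round 2: Elkhorn=29 Fernhollow=9 Hollowpine=22 Ironridge=27 → close Elkhorn (overflow 16)
  29÷3 = 9 each, +1 to first 2
Round 3: Fernhollow=19 Hollowpine=32 Ironridge=36 → close Hollowpine (overflow 23)
  32÷2 = 16 each, +1 to first 0
Round 4: Fernhollow=35 Ironridge=52 → close Ironridge (overflow 39)
  52÷1 = 52 each, +1 to first 0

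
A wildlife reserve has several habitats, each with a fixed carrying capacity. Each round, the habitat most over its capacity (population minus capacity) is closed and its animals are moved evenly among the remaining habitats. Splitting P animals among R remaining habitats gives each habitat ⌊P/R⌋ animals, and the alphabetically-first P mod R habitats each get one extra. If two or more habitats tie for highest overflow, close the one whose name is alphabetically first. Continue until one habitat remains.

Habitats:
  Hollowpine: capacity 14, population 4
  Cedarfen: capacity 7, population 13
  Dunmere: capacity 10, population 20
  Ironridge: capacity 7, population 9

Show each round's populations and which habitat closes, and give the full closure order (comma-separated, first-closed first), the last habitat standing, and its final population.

Closure order: Dunmere, Cedarfen, Ironridge
Last habitat: Hollowpine with 46 animals

Round 1: Cedarfen=13 Dunmere=20 Hollowpine=4 Ironridge=9 → close Dunmere (overflow 10)
  20÷3 = 6 each, +1 to first 2
Round 2: Cedarfen=20 Hollowpine=11 Ironridge=15 → close Cedarfen (overflow 13)
  20÷2 = 10 each, +1 to first 0
Round 3: Hollowpine=21 Ironridge=25 → close Ironridge (overflow 18)
  25÷1 = 25 each, +1 to first 0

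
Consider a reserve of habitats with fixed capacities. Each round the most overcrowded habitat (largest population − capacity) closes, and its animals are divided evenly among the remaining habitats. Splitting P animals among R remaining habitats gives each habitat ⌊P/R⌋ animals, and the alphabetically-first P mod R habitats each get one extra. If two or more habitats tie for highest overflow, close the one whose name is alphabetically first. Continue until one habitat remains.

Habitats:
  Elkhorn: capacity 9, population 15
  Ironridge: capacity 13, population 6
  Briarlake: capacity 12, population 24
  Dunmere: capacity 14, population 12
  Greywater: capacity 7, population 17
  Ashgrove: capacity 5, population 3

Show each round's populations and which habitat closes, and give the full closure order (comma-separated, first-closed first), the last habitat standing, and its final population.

Closure order: Briarlake, Greywater, Elkhorn, Ashgrove, Dunmere
Last habitat: Ironridge with 77 animals

Round 1: Ashgrove=3 Briarlake=24 Dunmere=12 Elkhorn=15 Greywater=17 Ironridge=6 → close Briarlake (overflow 12)
  24÷5 = 4 each, +1 to first 4
Round 2: Ashgrove=8 Dunmere=17 Elkhorn=20 Greywater=22 Ironridge=10 → close Greywater (overflow 15)
  22÷4 = 5 each, +1 to first 2
Round 3: Ashgrove=14 Dunmere=23 Elkhorn=25 Ironridge=15 → close Elkhorn (overflow 16)
  25÷3 = 8 each, +1 to first 1
Round 4: Ashgrove=23 Dunmere=31 Ironridge=23 → close Ashgrove (overflow 18)
  23÷2 = 11 each, +1 to first 1
Round 5: Dunmere=43 Ironridge=34 → close Dunmere (overflow 29)
  43÷1 = 43 each, +1 to first 0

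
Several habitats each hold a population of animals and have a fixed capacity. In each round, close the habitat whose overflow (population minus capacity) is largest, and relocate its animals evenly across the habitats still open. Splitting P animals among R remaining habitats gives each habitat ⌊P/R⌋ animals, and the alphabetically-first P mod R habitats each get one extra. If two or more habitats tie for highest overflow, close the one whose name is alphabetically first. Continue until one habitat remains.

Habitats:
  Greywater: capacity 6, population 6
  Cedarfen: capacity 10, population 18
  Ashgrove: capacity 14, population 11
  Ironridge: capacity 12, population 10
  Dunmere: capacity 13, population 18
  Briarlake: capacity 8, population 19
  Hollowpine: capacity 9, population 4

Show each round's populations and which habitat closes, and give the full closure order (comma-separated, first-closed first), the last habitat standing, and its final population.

Closure order: Briarlake, Cedarfen, Dunmere, Ashgrove, Greywater, Ironridge
Last habitat: Hollowpine with 86 animals

Round 1: Ashgrove=11 Briarlake=19 Cedarfen=18 Dunmere=18 Greywater=6 Hollowpine=4 Ironridge=10 → close Briarlake (overflow 11)
  19÷6 = 3 each, +1 to first 1
Round 2: Ashgrove=15 Cedarfen=21 Dunmere=21 Greywater=9 Hollowpine=7 Ironridge=13 → close Cedarfen (overflow 11)
  21÷5 = 4 each, +1 to first 1
Round 3: Ashgrove=20 Dunmere=25 Greywater=13 Hollowpine=11 Ironridge=17 → close Dunmere (overflow 12)
  25÷4 = 6 each, +1 to first 1
Round 4: Ashgrove=27 Greywater=19 Hollowpine=17 Ironridge=23 → close Ashgrove (overflow 13)
  27÷3 = 9 each, +1 to first 0
Round 5: Greywater=28 Hollowpine=26 Ironridge=32 → close Greywater (overflow 22)
  28÷2 = 14 each, +1 to first 0
Round 6: Hollowpine=40 Ironridge=46 → close Ironridge (overflow 34)
  46÷1 = 46 each, +1 to first 0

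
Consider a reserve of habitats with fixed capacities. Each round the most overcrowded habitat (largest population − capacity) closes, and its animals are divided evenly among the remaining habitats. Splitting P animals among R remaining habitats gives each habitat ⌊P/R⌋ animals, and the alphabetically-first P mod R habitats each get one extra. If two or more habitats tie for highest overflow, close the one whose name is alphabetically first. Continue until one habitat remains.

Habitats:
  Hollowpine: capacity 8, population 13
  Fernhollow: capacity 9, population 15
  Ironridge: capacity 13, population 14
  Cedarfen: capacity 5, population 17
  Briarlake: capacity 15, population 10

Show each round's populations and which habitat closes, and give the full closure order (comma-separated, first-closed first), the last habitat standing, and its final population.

Round 1: Briarlake=10 Cedarfen=17 Fernhollow=15 Hollowpine=13 Ironridge=14 → close Cedarfen (overflow 12)
  17÷4 = 4 each, +1 to first 1
Round 2: Briarlake=15 Fernhollow=19 Hollowpine=17 Ironridge=18 → close Fernhollow (overflow 10)
  19÷3 = 6 each, +1 to first 1
Round 3: Briarlake=22 Hollowpine=23 Ironridge=24 → close Hollowpine (overflow 15)
  23÷2 = 11 each, +1 to first 1
Round 4: Briarlake=34 Ironridge=35 → close Ironridge (overflow 22)
  35÷1 = 35 each, +1 to first 0

Closure order: Cedarfen, Fernhollow, Hollowpine, Ironridge
Last habitat: Briarlake with 69 animals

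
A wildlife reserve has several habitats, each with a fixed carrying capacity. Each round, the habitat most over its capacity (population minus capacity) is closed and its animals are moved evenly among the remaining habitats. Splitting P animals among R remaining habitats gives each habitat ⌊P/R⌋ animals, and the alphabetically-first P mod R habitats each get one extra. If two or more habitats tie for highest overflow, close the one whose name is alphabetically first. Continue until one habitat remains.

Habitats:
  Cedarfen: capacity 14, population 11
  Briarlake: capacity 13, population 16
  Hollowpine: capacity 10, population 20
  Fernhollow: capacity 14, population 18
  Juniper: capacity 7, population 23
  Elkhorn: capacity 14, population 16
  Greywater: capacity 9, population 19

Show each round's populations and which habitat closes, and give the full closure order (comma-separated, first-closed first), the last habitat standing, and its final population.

Round 1: Briarlake=16 Cedarfen=11 Elkhorn=16 Fernhollow=18 Greywater=19 Hollowpine=20 Juniper=23 → close Juniper (overflow 16)
  23÷6 = 3 each, +1 to first 5
Round 2: Briarlake=20 Cedarfen=15 Elkhorn=20 Fernhollow=22 Greywater=23 Hollowpine=23 → close Greywater (overflow 14)
  23÷5 = 4 each, +1 to first 3
Round 3: Briarlake=25 Cedarfen=20 Elkhorn=25 Fernhollow=26 Hollowpine=27 → close Hollowpine (overflow 17)
  27÷4 = 6 each, +1 to first 3
Round 4: Briarlake=32 Cedarfen=27 Elkhorn=32 Fernhollow=32 → close Briarlake (overflow 19)
  32÷3 = 10 each, +1 to first 2
Round 5: Cedarfen=38 Elkhorn=43 Fernhollow=42 → close Elkhorn (overflow 29)
  43÷2 = 21 each, +1 to first 1
Round 6: Cedarfen=60 Fernhollow=63 → close Fernhollow (overflow 49)
  63÷1 = 63 each, +1 to first 0

Closure order: Juniper, Greywater, Hollowpine, Briarlake, Elkhorn, Fernhollow
Last habitat: Cedarfen with 123 animals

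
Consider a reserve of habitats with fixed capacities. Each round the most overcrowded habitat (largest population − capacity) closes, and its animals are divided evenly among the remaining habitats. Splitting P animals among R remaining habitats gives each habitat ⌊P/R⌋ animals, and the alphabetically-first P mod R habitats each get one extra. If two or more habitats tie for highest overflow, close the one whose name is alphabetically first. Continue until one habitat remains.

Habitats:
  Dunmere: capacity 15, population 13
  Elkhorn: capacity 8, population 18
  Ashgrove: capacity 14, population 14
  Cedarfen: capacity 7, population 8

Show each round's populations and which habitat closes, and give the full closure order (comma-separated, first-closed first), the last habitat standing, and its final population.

Closure order: Elkhorn, Cedarfen, Ashgrove
Last habitat: Dunmere with 53 animals

Round 1: Ashgrove=14 Cedarfen=8 Dunmere=13 Elkhorn=18 → close Elkhorn (overflow 10)
  18÷3 = 6 each, +1 to first 0
Round 2: Ashgrove=20 Cedarfen=14 Dunmere=19 → close Cedarfen (overflow 7)
  14÷2 = 7 each, +1 to first 0
Round 3: Ashgrove=27 Dunmere=26 → close Ashgrove (overflow 13)
  27÷1 = 27 each, +1 to first 0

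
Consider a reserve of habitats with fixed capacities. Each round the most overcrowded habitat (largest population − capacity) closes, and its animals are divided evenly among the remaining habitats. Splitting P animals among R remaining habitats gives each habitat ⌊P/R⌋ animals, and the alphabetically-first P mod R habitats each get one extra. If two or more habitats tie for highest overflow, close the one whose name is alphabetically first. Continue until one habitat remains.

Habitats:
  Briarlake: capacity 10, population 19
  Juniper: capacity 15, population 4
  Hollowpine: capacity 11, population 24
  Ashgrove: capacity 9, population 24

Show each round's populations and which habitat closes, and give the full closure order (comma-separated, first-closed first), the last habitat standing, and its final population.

Round 1: Ashgrove=24 Briarlake=19 Hollowpine=24 Juniper=4 → close Ashgrove (overflow 15)
  24÷3 = 8 each, +1 to first 0
Round 2: Briarlake=27 Hollowpine=32 Juniper=12 → close Hollowpine (overflow 21)
  32÷2 = 16 each, +1 to first 0
Round 3: Briarlake=43 Juniper=28 → close Briarlake (overflow 33)
  43÷1 = 43 each, +1 to first 0

Closure order: Ashgrove, Hollowpine, Briarlake
Last habitat: Juniper with 71 animals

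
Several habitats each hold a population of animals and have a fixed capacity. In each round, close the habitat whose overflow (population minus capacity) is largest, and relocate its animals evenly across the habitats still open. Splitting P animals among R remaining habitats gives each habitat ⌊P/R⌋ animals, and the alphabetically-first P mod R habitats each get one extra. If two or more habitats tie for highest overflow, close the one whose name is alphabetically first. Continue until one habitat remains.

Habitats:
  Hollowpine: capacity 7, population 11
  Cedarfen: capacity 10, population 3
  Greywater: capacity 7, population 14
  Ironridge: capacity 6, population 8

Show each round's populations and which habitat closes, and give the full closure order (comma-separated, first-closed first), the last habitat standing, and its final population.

Closure order: Greywater, Hollowpine, Ironridge
Last habitat: Cedarfen with 36 animals

Round 1: Cedarfen=3 Greywater=14 Hollowpine=11 Ironridge=8 → close Greywater (overflow 7)
  14÷3 = 4 each, +1 to first 2
Round 2: Cedarfen=8 Hollowpine=16 Ironridge=12 → close Hollowpine (overflow 9)
  16÷2 = 8 each, +1 to first 0
Round 3: Cedarfen=16 Ironridge=20 → close Ironridge (overflow 14)
  20÷1 = 20 each, +1 to first 0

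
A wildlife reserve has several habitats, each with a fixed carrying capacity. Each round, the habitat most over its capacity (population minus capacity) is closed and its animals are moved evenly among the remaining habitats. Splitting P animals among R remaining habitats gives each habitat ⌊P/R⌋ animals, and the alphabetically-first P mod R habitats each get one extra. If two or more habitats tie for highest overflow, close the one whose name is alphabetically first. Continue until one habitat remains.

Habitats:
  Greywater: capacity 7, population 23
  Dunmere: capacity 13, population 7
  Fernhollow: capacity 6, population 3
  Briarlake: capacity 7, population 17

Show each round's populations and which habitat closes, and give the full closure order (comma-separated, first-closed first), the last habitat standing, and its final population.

Closure order: Greywater, Briarlake, Fernhollow
Last habitat: Dunmere with 50 animals

Round 1: Briarlake=17 Dunmere=7 Fernhollow=3 Greywater=23 → close Greywater (overflow 16)
  23÷3 = 7 each, +1 to first 2
Round 2: Briarlake=25 Dunmere=15 Fernhollow=10 → close Briarlake (overflow 18)
  25÷2 = 12 each, +1 to first 1
Round 3: Dunmere=28 Fernhollow=22 → close Fernhollow (overflow 16)
  22÷1 = 22 each, +1 to first 0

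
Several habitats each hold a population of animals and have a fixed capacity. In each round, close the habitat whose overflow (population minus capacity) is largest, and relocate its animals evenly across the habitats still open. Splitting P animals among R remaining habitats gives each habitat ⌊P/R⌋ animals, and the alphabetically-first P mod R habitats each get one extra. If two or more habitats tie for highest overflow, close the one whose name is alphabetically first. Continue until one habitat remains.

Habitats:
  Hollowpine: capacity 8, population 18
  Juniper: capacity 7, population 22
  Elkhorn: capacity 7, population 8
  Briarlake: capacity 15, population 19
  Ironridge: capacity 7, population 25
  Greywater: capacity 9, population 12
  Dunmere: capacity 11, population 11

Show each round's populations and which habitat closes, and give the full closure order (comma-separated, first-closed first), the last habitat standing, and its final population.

Closure order: Ironridge, Juniper, Hollowpine, Briarlake, Greywater, Dunmere
Last habitat: Elkhorn with 115 animals

Round 1: Briarlake=19 Dunmere=11 Elkhorn=8 Greywater=12 Hollowpine=18 Ironridge=25 Juniper=22 → close Ironridge (overflow 18)
  25÷6 = 4 each, +1 to first 1
Round 2: Briarlake=24 Dunmere=15 Elkhorn=12 Greywater=16 Hollowpine=22 Juniper=26 → close Juniper (overflow 19)
  26÷5 = 5 each, +1 to first 1
Round 3: Briarlake=30 Dunmere=20 Elkhorn=17 Greywater=21 Hollowpine=27 → close Hollowpine (overflow 19)
  27÷4 = 6 each, +1 to first 3
Round 4: Briarlake=37 Dunmere=27 Elkhorn=24 Greywater=27 → close Briarlake (overflow 22)
  37÷3 = 12 each, +1 to first 1
Round 5: Dunmere=40 Elkhorn=36 Greywater=39 → close Greywater (overflow 30)
  39÷2 = 19 each, +1 to first 1
Round 6: Dunmere=60 Elkhorn=55 → close Dunmere (overflow 49)
  60÷1 = 60 each, +1 to first 0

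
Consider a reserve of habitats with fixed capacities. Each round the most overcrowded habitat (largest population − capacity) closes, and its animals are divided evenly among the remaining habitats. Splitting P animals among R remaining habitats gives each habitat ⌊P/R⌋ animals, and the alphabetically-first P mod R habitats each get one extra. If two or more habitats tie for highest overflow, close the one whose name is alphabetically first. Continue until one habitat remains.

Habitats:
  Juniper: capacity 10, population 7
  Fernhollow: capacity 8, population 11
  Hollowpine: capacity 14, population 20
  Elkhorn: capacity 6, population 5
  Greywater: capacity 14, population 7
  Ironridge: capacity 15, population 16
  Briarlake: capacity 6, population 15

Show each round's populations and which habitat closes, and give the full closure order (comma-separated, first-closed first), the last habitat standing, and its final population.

Closure order: Briarlake, Hollowpine, Fernhollow, Elkhorn, Ironridge, Juniper
Last habitat: Greywater with 81 animals

Round 1: Briarlake=15 Elkhorn=5 Fernhollow=11 Greywater=7 Hollowpine=20 Ironridge=16 Juniper=7 → close Briarlake (overflow 9)
  15÷6 = 2 each, +1 to first 3
Round 2: Elkhorn=8 Fernhollow=14 Greywater=10 Hollowpine=22 Ironridge=18 Juniper=9 → close Hollowpine (overflow 8)
  22÷5 = 4 each, +1 to first 2
Round 3: Elkhorn=13 Fernhollow=19 Greywater=14 Ironridge=22 Juniper=13 → close Fernhollow (overflow 11)
  19÷4 = 4 each, +1 to first 3
Round 4: Elkhorn=18 Greywater=19 Ironridge=27 Juniper=17 → close Elkhorn (overflow 12)
  18÷3 = 6 each, +1 to first 0
Round 5: Greywater=25 Ironridge=33 Juniper=23 → close Ironridge (overflow 18)
  33÷2 = 16 each, +1 to first 1
Round 6: Greywater=42 Juniper=39 → close Juniper (overflow 29)
  39÷1 = 39 each, +1 to first 0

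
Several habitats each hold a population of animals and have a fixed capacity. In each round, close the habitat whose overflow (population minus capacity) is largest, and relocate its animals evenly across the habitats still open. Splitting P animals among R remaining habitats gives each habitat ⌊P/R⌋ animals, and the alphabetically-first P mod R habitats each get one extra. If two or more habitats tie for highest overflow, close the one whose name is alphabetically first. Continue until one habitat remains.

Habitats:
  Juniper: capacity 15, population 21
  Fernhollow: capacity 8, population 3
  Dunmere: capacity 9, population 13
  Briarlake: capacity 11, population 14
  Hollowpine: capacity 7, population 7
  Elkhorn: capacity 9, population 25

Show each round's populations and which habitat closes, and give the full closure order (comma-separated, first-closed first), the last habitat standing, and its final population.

Round 1: Briarlake=14 Dunmere=13 Elkhorn=25 Fernhollow=3 Hollowpine=7 Juniper=21 → close Elkhorn (overflow 16)
  25÷5 = 5 each, +1 to first 0
Round 2: Briarlake=19 Dunmere=18 Fernhollow=8 Hollowpine=12 Juniper=26 → close Juniper (overflow 11)
  26÷4 = 6 each, +1 to first 2
Round 3: Briarlake=26 Dunmere=25 Fernhollow=14 Hollowpine=18 → close Dunmere (overflow 16)
  25÷3 = 8 each, +1 to first 1
Round 4: Briarlake=35 Fernhollow=22 Hollowpine=26 → close Briarlake (overflow 24)
  35÷2 = 17 each, +1 to first 1
Round 5: Fernhollow=40 Hollowpine=43 → close Hollowpine (overflow 36)
  43÷1 = 43 each, +1 to first 0

Closure order: Elkhorn, Juniper, Dunmere, Briarlake, Hollowpine
Last habitat: Fernhollow with 83 animals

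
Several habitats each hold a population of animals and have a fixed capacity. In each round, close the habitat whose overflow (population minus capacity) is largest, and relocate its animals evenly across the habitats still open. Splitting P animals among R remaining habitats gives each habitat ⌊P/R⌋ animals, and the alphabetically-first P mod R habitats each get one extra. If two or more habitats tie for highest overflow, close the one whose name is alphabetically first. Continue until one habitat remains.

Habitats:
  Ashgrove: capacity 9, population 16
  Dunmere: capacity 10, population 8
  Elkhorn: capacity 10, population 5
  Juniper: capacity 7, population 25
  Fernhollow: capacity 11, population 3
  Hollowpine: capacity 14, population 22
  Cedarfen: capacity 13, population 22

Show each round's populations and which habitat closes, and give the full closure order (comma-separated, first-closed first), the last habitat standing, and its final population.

Round 1: Ashgrove=16 Cedarfen=22 Dunmere=8 Elkhorn=5 Fernhollow=3 Hollowpine=22 Juniper=25 → close Juniper (overflow 18)
  25÷6 = 4 each, +1 to first 1
Round 2: Ashgrove=21 Cedarfen=26 Dunmere=12 Elkhorn=9 Fernhollow=7 Hollowpine=26 → close Cedarfen (overflow 13)
  26÷5 = 5 each, +1 to first 1
Round 3: Ashgrove=27 Dunmere=17 Elkhorn=14 Fernhollow=12 Hollowpine=31 → close Ashgrove (overflow 18)
  27÷4 = 6 each, +1 to first 3
Round 4: Dunmere=24 Elkhorn=21 Fernhollow=19 Hollowpine=37 → close Hollowpine (overflow 23)
  37÷3 = 12 each, +1 to first 1
Round 5: Dunmere=37 Elkhorn=33 Fernhollow=31 → close Dunmere (overflow 27)
  37÷2 = 18 each, +1 to first 1
Round 6: Elkhorn=52 Fernhollow=49 → close Elkhorn (overflow 42)
  52÷1 = 52 each, +1 to first 0

Closure order: Juniper, Cedarfen, Ashgrove, Hollowpine, Dunmere, Elkhorn
Last habitat: Fernhollow with 101 animals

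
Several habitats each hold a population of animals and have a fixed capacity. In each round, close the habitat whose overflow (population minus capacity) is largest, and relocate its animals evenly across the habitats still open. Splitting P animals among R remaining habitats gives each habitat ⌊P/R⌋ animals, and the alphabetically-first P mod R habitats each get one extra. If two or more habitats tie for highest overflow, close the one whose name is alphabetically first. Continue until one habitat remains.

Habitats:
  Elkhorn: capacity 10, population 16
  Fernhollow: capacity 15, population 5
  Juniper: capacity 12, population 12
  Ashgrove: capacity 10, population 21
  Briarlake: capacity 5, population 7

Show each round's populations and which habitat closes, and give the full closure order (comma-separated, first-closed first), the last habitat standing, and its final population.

Closure order: Ashgrove, Elkhorn, Briarlake, Juniper
Last habitat: Fernhollow with 61 animals

Round 1: Ashgrove=21 Briarlake=7 Elkhorn=16 Fernhollow=5 Juniper=12 → close Ashgrove (overflow 11)
  21÷4 = 5 each, +1 to first 1
Round 2: Briarlake=13 Elkhorn=21 Fernhollow=10 Juniper=17 → close Elkhorn (overflow 11)
  21÷3 = 7 each, +1 to first 0
Round 3: Briarlake=20 Fernhollow=17 Juniper=24 → close Briarlake (overflow 15)
  20÷2 = 10 each, +1 to first 0
Round 4: Fernhollow=27 Juniper=34 → close Juniper (overflow 22)
  34÷1 = 34 each, +1 to first 0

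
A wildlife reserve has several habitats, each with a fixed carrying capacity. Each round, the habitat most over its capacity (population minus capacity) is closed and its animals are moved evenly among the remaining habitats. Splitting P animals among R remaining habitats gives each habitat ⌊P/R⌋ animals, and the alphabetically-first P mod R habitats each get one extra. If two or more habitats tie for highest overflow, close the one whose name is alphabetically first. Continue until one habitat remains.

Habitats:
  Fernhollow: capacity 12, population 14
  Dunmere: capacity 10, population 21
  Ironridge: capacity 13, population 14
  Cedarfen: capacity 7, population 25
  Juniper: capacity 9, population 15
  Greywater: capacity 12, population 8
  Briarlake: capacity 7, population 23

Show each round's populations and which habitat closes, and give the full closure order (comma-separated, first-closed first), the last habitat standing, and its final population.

Round 1: Briarlake=23 Cedarfen=25 Dunmere=21 Fernhollow=14 Greywater=8 Ironridge=14 Juniper=15 → close Cedarfen (overflow 18)
  25÷6 = 4 each, +1 to first 1
Round 2: Briarlake=28 Dunmere=25 Fernhollow=18 Greywater=12 Ironridge=18 Juniper=19 → close Briarlake (overflow 21)
  28÷5 = 5 each, +1 to first 3
Round 3: Dunmere=31 Fernhollow=24 Greywater=18 Ironridge=23 Juniper=24 → close Dunmere (overflow 21)
  31÷4 = 7 each, +1 to first 3
Round 4: Fernhollow=32 Greywater=26 Ironridge=31 Juniper=31 → close Juniper (overflow 22)
  31÷3 = 10 each, +1 to first 1
Round 5: Fernhollow=43 Greywater=36 Ironridge=41 → close Fernhollow (overflow 31)
  43÷2 = 21 each, +1 to first 1
Round 6: Greywater=58 Ironridge=62 → close Ironridge (overflow 49)
  62÷1 = 62 each, +1 to first 0

Closure order: Cedarfen, Briarlake, Dunmere, Juniper, Fernhollow, Ironridge
Last habitat: Greywater with 120 animals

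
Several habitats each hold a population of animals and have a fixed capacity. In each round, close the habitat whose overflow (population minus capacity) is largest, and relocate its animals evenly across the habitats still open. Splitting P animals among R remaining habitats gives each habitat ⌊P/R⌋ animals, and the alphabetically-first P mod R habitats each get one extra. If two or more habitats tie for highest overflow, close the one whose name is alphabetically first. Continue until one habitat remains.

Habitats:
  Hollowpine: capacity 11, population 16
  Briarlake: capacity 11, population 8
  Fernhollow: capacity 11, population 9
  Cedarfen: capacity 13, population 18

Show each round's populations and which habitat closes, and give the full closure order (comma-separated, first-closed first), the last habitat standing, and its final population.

Closure order: Cedarfen, Hollowpine, Fernhollow
Last habitat: Briarlake with 51 animals

Round 1: Briarlake=8 Cedarfen=18 Fernhollow=9 Hollowpine=16 → close Cedarfen (overflow 5)
  18÷3 = 6 each, +1 to first 0
Round 2: Briarlake=14 Fernhollow=15 Hollowpine=22 → close Hollowpine (overflow 11)
  22÷2 = 11 each, +1 to first 0
Round 3: Briarlake=25 Fernhollow=26 → close Fernhollow (overflow 15)
  26÷1 = 26 each, +1 to first 0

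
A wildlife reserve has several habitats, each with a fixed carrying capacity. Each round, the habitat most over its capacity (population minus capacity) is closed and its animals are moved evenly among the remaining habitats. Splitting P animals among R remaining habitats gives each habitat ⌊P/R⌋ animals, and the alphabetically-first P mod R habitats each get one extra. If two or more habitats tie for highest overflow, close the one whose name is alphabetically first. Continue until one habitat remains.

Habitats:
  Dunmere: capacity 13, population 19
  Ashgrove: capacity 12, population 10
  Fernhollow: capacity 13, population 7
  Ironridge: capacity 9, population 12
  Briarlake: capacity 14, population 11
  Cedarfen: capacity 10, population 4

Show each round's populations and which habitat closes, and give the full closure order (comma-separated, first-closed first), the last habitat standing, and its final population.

Round 1: Ashgrove=10 Briarlake=11 Cedarfen=4 Dunmere=19 Fernhollow=7 Ironridge=12 → close Dunmere (overflow 6)
  19÷5 = 3 each, +1 to first 4
Round 2: Ashgrove=14 Briarlake=15 Cedarfen=8 Fernhollow=11 Ironridge=15 → close Ironridge (overflow 6)
  15÷4 = 3 each, +1 to first 3
Round 3: Ashgrove=18 Briarlake=19 Cedarfen=12 Fernhollow=14 → close Ashgrove (overflow 6)
  18÷3 = 6 each, +1 to first 0
Round 4: Briarlake=25 Cedarfen=18 Fernhollow=20 → close Briarlake (overflow 11)
  25÷2 = 12 each, +1 to first 1
Round 5: Cedarfen=31 Fernhollow=32 → close Cedarfen (overflow 21)
  31÷1 = 31 each, +1 to first 0

Closure order: Dunmere, Ironridge, Ashgrove, Briarlake, Cedarfen
Last habitat: Fernhollow with 63 animals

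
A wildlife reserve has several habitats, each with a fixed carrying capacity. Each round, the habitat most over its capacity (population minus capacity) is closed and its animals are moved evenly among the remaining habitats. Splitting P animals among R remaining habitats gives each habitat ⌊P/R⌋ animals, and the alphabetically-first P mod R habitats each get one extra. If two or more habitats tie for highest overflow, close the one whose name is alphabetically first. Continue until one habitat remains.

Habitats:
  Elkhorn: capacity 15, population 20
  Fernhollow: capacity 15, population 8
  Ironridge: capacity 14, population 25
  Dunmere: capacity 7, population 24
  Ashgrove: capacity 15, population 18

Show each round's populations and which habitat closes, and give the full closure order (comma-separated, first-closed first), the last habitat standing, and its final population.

Closure order: Dunmere, Ironridge, Elkhorn, Ashgrove
Last habitat: Fernhollow with 95 animals

Round 1: Ashgrove=18 Dunmere=24 Elkhorn=20 Fernhollow=8 Ironridge=25 → close Dunmere (overflow 17)
  24÷4 = 6 each, +1 to first 0
Round 2: Ashgrove=24 Elkhorn=26 Fernhollow=14 Ironridge=31 → close Ironridge (overflow 17)
  31÷3 = 10 each, +1 to first 1
Round 3: Ashgrove=35 Elkhorn=36 Fernhollow=24 → close Elkhorn (overflow 21)
  36÷2 = 18 each, +1 to first 0
Round 4: Ashgrove=53 Fernhollow=42 → close Ashgrove (overflow 38)
  53÷1 = 53 each, +1 to first 0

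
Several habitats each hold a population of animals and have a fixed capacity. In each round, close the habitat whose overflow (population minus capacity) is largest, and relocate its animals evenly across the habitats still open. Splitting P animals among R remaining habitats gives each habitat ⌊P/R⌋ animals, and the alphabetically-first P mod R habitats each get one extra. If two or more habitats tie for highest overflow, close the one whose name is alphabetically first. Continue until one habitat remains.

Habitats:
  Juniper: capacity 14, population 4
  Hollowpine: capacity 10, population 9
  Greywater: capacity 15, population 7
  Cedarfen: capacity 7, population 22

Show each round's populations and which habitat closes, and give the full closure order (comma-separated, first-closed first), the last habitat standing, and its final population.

Closure order: Cedarfen, Hollowpine, Greywater
Last habitat: Juniper with 42 animals

Round 1: Cedarfen=22 Greywater=7 Hollowpine=9 Juniper=4 → close Cedarfen (overflow 15)
  22÷3 = 7 each, +1 to first 1
Round 2: Greywater=15 Hollowpine=16 Juniper=11 → close Hollowpine (overflow 6)
  16÷2 = 8 each, +1 to first 0
Round 3: Greywater=23 Juniper=19 → close Greywater (overflow 8)
  23÷1 = 23 each, +1 to first 0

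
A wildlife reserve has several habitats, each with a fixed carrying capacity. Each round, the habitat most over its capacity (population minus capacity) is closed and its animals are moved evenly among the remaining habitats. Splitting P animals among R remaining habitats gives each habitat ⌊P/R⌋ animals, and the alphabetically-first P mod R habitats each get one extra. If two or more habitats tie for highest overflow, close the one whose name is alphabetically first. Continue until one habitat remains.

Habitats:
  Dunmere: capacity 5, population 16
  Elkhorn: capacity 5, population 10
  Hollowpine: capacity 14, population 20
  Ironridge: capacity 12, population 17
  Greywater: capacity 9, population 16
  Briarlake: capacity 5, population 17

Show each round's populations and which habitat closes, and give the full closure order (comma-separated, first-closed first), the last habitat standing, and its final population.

Closure order: Briarlake, Dunmere, Greywater, Elkhorn, Hollowpine
Last habitat: Ironridge with 96 animals

Round 1: Briarlake=17 Dunmere=16 Elkhorn=10 Greywater=16 Hollowpine=20 Ironridge=17 → close Briarlake (overflow 12)
  17÷5 = 3 each, +1 to first 2
Round 2: Dunmere=20 Elkhorn=14 Greywater=19 Hollowpine=23 Ironridge=20 → close Dunmere (overflow 15)
  20÷4 = 5 each, +1 to first 0
Round 3: Elkhorn=19 Greywater=24 Hollowpine=28 Ironridge=25 → close Greywater (overflow 15)
  24÷3 = 8 each, +1 to first 0
Round 4: Elkhorn=27 Hollowpine=36 Ironridge=33 → close Elkhorn (overflow 22)
  27÷2 = 13 each, +1 to first 1
Round 5: Hollowpine=50 Ironridge=46 → close Hollowpine (overflow 36)
  50÷1 = 50 each, +1 to first 0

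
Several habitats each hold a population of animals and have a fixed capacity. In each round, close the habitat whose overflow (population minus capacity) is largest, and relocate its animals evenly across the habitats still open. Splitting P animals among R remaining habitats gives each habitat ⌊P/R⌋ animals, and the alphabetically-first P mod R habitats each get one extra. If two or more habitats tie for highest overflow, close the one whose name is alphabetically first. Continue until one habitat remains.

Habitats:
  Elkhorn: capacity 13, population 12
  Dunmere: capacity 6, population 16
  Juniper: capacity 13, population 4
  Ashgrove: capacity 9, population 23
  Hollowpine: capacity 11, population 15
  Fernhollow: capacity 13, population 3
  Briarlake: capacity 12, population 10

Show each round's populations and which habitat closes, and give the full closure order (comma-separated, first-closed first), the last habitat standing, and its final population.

Round 1: Ashgrove=23 Briarlake=10 Dunmere=16 Elkhorn=12 Fernhollow=3 Hollowpine=15 Juniper=4 → close Ashgrove (overflow 14)
  23÷6 = 3 each, +1 to first 5
Round 2: Briarlake=14 Dunmere=20 Elkhorn=16 Fernhollow=7 Hollowpine=19 Juniper=7 → close Dunmere (overflow 14)
  20÷5 = 4 each, +1 to first 0
Round 3: Briarlake=18 Elkhorn=20 Fernhollow=11 Hollowpine=23 Juniper=11 → close Hollowpine (overflow 12)
  23÷4 = 5 each, +1 to first 3
Round 4: Briarlake=24 Elkhorn=26 Fernhollow=17 Juniper=16 → close Elkhorn (overflow 13)
  26÷3 = 8 each, +1 to first 2
Round 5: Briarlake=33 Fernhollow=26 Juniper=24 → close Briarlake (overflow 21)
  33÷2 = 16 each, +1 to first 1
Round 6: Fernhollow=43 Juniper=40 → close Fernhollow (overflow 30)
  43÷1 = 43 each, +1 to first 0

Closure order: Ashgrove, Dunmere, Hollowpine, Elkhorn, Briarlake, Fernhollow
Last habitat: Juniper with 83 animals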